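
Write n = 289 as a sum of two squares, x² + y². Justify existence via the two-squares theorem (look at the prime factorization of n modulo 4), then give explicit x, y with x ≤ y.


Step 1: Factor n = 289 = 17^2.
Step 2: Check the mod-4 condition on each prime factor: 17 ≡ 1 (mod 4), exponent 2.
All primes ≡ 3 (mod 4) appear to even exponent (or don't appear), so by the two-squares theorem n IS expressible as a sum of two squares.
Step 3: Build a representation. Here n = 17 · 17 is a product of primes ≡ 1 (mod 4). Each prime p ≡ 1 (mod 4) is itself a sum of two squares; find a² by testing p − a² for a perfect square:
  17: 17 − 1² = 16 = 4² ⇒ 17 = 1² + 4².
  Combine using the Brahmagupta–Fibonacci identity (a² + b²)(c² + d²) = (ac − bd)² + (ad + bc)² = (ac + bd)² + (ad − bc)²:
  17 · 17 = 289: from (1² + 4²)(1² + 4²), take (1·1 − 4·4, 1·4 + 4·1) = (1 − 16, 4 + 4) = (-15, 8); dropping signs (only squares matter) gives (15, 8); check 15² + 8² = 225 + 64 = 289 ✓.
Step 4: Order so x ≤ y and verify: 8² + 15² = 64 + 225 = 289 = n. ✓

n = 289 = 8² + 15² (one valid representation with x ≤ y).


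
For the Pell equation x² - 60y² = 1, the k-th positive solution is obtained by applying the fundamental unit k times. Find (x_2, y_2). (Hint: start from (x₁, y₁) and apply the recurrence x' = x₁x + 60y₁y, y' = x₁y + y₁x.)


Step 1: Find the fundamental solution (x₁, y₁) of x² - 60y² = 1.
  Expand √60 as a continued fraction. a₀ = ⌊√60⌋ = 7; iterate m_{k+1} = d_k·a_k − m_k, d_{k+1} = (60 − m_{k+1}²)/d_k, a_{k+1} = ⌊(a₀ + m_{k+1})/d_{k+1}⌋ (starting m₀ = 0, d₀ = 1), with convergents p_k = a_k·p_{k-1} + p_{k-2}, q_k = a_k·q_{k-1} + q_{k-2} (p₋₁ = 1, q₋₁ = 0):
  k = 0: a₀ = 7; p₀/q₀ = 7/1; p₀² − 60·q₀² = 49 − 60 = -11.
  k = 1: m = 7, d = 11, a = ⌊(7 + 7)/11⌋ = 1; p/q = (1·7 + 1)/(1·1 + 0) = 8/1; p² − 60·q² = 64 − 60 = 4.
  k = 2: m = 4, d = 4, a = ⌊(7 + 4)/4⌋ = 2; p/q = (2·8 + 7)/(2·1 + 1) = 23/3; p² − 60·q² = 529 − 540 = -11.
  k = 3: m = 4, d = 11, a = ⌊(7 + 4)/11⌋ = 1; p/q = (1·23 + 8)/(1·3 + 1) = 31/4; p² − 60·q² = 961 − 960 = 1.
  The first convergent with p² − 60·q² = 1 gives the fundamental solution (x₁, y₁) = (31, 4).
Step 2: Apply the recurrence (x_{n+1}, y_{n+1}) = (x₁x_n + 60y₁y_n, x₁y_n + y₁x_n) repeatedly.
  From (x_1, y_1) = (31, 4): x_2 = 31·31 + 60·4·4 = 1921; y_2 = 31·4 + 4·31 = 248.
Step 3: Verify x_2² - 60·y_2² = 3690241 - 3690240 = 1 (should be 1). ✓

(x_1, y_1) = (31, 4); (x_2, y_2) = (1921, 248).


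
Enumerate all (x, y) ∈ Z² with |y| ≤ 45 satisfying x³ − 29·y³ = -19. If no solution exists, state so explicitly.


The equation is x³ - 29y³ = -19. For fixed y, x³ = 29·y³ − 19, so a solution requires the RHS to be a perfect cube.
Strategy: iterate y from -45 to 45, compute RHS = 29·y³ − 19, and check whether it is a (positive or negative) perfect cube.
Check small values of y:
  y = 0: RHS = -19 is not a perfect cube.
  y = 1: RHS = 10 is not a perfect cube.
  y = -1: RHS = -48 is not a perfect cube.
  y = 2: RHS = 213 is not a perfect cube.
  y = -2: RHS = -251 is not a perfect cube.
  y = 3: RHS = 764 is not a perfect cube.
  y = -3: RHS = -802 is not a perfect cube.
Continuing the search up to |y| = 45 finds no solutions either.
No (x, y) in the scanned range satisfies the equation.

No integer solutions with |y| ≤ 45.


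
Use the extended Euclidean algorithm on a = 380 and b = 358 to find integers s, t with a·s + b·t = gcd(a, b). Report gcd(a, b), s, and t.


Euclidean algorithm on (380, 358) — divide until remainder is 0:
  380 = 1 · 358 + 22
  358 = 16 · 22 + 6
  22 = 3 · 6 + 4
  6 = 1 · 4 + 2
  4 = 2 · 2 + 0
gcd(380, 358) = 2.
Track Bezout coefficients alongside the remainders: start with r₀ = 380 = a·1 + b·0 (s = 1, t = 0) and r₁ = 358 = a·0 + b·1 (s = 0, t = 1); each new remainder r_{k+1} = r_{k-1} − q_k·r_k inherits s_{k+1} = s_{k-1} − q_k·s_k, t_{k+1} = t_{k-1} − q_k·t_k, so r_k = a·s_k + b·t_k at every step:
  q = 1: r = 22, s = 1 − 1·0 = 1, t = 0 − 1·1 = -1  (check: 380·1 + 358·(-1) = 22)
  q = 16: r = 6, s = 0 − 16·1 = -16, t = 1 − 16·(-1) = 17  (check: 380·(-16) + 358·17 = 6)
  q = 3: r = 4, s = 1 − 3·(-16) = 49, t = -1 − 3·17 = -52  (check: 380·49 + 358·(-52) = 4)
  q = 1: r = 2, s = -16 − 1·49 = -65, t = 17 − 1·(-52) = 69  (check: 380·(-65) + 358·69 = 2)
The row with r = 2 (the gcd) gives the Bezout coefficients s = -65, t = 69.
Result: 380 · (-65) + 358 · (69) = 2.

gcd(380, 358) = 2; s = -65, t = 69 (check: 380·(-65) + 358·69 = 2).


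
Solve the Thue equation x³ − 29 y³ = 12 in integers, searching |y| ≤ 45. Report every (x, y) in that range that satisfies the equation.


The equation is x³ - 29y³ = 12. For fixed y, x³ = 29·y³ + 12, so a solution requires the RHS to be a perfect cube.
Strategy: iterate y from -45 to 45, compute RHS = 29·y³ + 12, and check whether it is a (positive or negative) perfect cube.
Check small values of y:
  y = 0: RHS = 12 is not a perfect cube.
  y = 1: RHS = 41 is not a perfect cube.
  y = -1: RHS = -17 is not a perfect cube.
  y = 2: RHS = 244 is not a perfect cube.
  y = -2: RHS = -220 is not a perfect cube.
  y = 3: RHS = 795 is not a perfect cube.
  y = -3: RHS = -771 is not a perfect cube.
Continuing the search up to |y| = 45 finds no solutions either.
No (x, y) in the scanned range satisfies the equation.

No integer solutions with |y| ≤ 45.


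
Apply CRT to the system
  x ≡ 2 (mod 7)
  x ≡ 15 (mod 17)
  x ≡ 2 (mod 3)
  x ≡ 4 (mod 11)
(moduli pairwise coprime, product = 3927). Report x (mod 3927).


Product of moduli M = 7 · 17 · 3 · 11 = 3927.
Merge one congruence at a time:
  Start: x ≡ 2 (mod 7).
  Combine with x ≡ 15 (mod 17); new modulus lcm = 119.
    Write x = 2 + 7·t and substitute into x ≡ 15 (mod 17): 7·t ≡ 15 − 2 = 13 (mod 17).
    The inverse of 7 mod 17 is 5 (since 7·5 = 35 = 2·17 + 1), so t ≡ 5·13 = 65 ≡ 14 (mod 17).
    Then x = 2 + 7·14 = 100, valid modulo lcm(7, 17) = 119: x ≡ 100 (mod 119).
  Combine with x ≡ 2 (mod 3); new modulus lcm = 357.
    Write x = 100 + 119·t and substitute into x ≡ 2 (mod 3): 119·t ≡ 2 − 100 = -98 (mod 3).
    Reduce coefficients mod 3: 2·t ≡ 1 (mod 3).
    The inverse of 2 mod 3 is 2 (since 2·2 = 4 = 1·3 + 1), so t ≡ 2·1 = 2 ≡ 2 (mod 3).
    Then x = 100 + 119·2 = 338, valid modulo lcm(119, 3) = 357: x ≡ 338 (mod 357).
  Combine with x ≡ 4 (mod 11); new modulus lcm = 3927.
    Write x = 338 + 357·t and substitute into x ≡ 4 (mod 11): 357·t ≡ 4 − 338 = -334 (mod 11).
    Reduce coefficients mod 11: 5·t ≡ 7 (mod 11).
    The inverse of 5 mod 11 is 9 (since 5·9 = 45 = 4·11 + 1), so t ≡ 9·7 = 63 ≡ 8 (mod 11).
    Then x = 338 + 357·8 = 3194, valid modulo lcm(357, 11) = 3927: x ≡ 3194 (mod 3927).
Verify against each original: 3194 mod 7 = 2, 3194 mod 17 = 15, 3194 mod 3 = 2, 3194 mod 11 = 4.

x ≡ 3194 (mod 3927).


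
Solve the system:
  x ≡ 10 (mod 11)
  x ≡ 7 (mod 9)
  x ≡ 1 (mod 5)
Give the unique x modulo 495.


Moduli 11, 9, 5 are pairwise coprime; by CRT there is a unique solution modulo M = 11 · 9 · 5 = 495.
Solve pairwise, accumulating the modulus:
  Start with x ≡ 10 (mod 11).
  Combine with x ≡ 7 (mod 9): since gcd(11, 9) = 1, we get a unique residue mod 99.
    Write x = 10 + 11·t and substitute into x ≡ 7 (mod 9): 11·t ≡ 7 − 10 = -3 (mod 9).
    Reduce coefficients mod 9: 2·t ≡ 6 (mod 9).
    The inverse of 2 mod 9 is 5 (since 2·5 = 10 = 1·9 + 1), so t ≡ 5·6 = 30 ≡ 3 (mod 9).
    Then x = 10 + 11·3 = 43, valid modulo lcm(11, 9) = 99: x ≡ 43 (mod 99).
  Combine with x ≡ 1 (mod 5): since gcd(99, 5) = 1, we get a unique residue mod 495.
    Write x = 43 + 99·t and substitute into x ≡ 1 (mod 5): 99·t ≡ 1 − 43 = -42 (mod 5).
    Reduce coefficients mod 5: 4·t ≡ 3 (mod 5).
    The inverse of 4 mod 5 is 4 (since 4·4 = 16 = 3·5 + 1), so t ≡ 4·3 = 12 ≡ 2 (mod 5).
    Then x = 43 + 99·2 = 241, valid modulo lcm(99, 5) = 495: x ≡ 241 (mod 495).
Verify: 241 mod 11 = 10 ✓, 241 mod 9 = 7 ✓, 241 mod 5 = 1 ✓.

x ≡ 241 (mod 495).


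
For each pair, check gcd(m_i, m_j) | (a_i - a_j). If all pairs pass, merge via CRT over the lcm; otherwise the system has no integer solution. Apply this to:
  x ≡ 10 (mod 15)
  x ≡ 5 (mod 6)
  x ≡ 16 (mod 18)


Moduli 15, 6, 18 are not pairwise coprime, so CRT works modulo lcm(m_i) when all pairwise compatibility conditions hold.
Pairwise compatibility: gcd(m_i, m_j) must divide a_i - a_j for every pair.
Merge one congruence at a time:
  Start: x ≡ 10 (mod 15).
  Combine with x ≡ 5 (mod 6): gcd(15, 6) = 3, and 5 - 10 = -5 is NOT divisible by 3.
    ⇒ system is inconsistent (no integer solution).

No solution (the system is inconsistent).


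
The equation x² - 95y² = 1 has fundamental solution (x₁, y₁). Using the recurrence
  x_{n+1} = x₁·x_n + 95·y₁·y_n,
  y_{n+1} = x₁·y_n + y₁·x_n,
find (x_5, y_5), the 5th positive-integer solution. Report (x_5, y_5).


Step 1: Find the fundamental solution (x₁, y₁) of x² - 95y² = 1.
  Expand √95 as a continued fraction. a₀ = ⌊√95⌋ = 9; iterate m_{k+1} = d_k·a_k − m_k, d_{k+1} = (95 − m_{k+1}²)/d_k, a_{k+1} = ⌊(a₀ + m_{k+1})/d_{k+1}⌋ (starting m₀ = 0, d₀ = 1), with convergents p_k = a_k·p_{k-1} + p_{k-2}, q_k = a_k·q_{k-1} + q_{k-2} (p₋₁ = 1, q₋₁ = 0):
  k = 0: a₀ = 9; p₀/q₀ = 9/1; p₀² − 95·q₀² = 81 − 95 = -14.
  k = 1: m = 9, d = 14, a = ⌊(9 + 9)/14⌋ = 1; p/q = (1·9 + 1)/(1·1 + 0) = 10/1; p² − 95·q² = 100 − 95 = 5.
  k = 2: m = 5, d = 5, a = ⌊(9 + 5)/5⌋ = 2; p/q = (2·10 + 9)/(2·1 + 1) = 29/3; p² − 95·q² = 841 − 855 = -14.
  k = 3: m = 5, d = 14, a = ⌊(9 + 5)/14⌋ = 1; p/q = (1·29 + 10)/(1·3 + 1) = 39/4; p² − 95·q² = 1521 − 1520 = 1.
  The first convergent with p² − 95·q² = 1 gives the fundamental solution (x₁, y₁) = (39, 4).
Step 2: Apply the recurrence (x_{n+1}, y_{n+1}) = (x₁x_n + 95y₁y_n, x₁y_n + y₁x_n) repeatedly.
  From (x_1, y_1) = (39, 4): x_2 = 39·39 + 95·4·4 = 3041; y_2 = 39·4 + 4·39 = 312.
  From (x_2, y_2) = (3041, 312): x_3 = 39·3041 + 95·4·312 = 237159; y_3 = 39·312 + 4·3041 = 24332.
  From (x_3, y_3) = (237159, 24332): x_4 = 39·237159 + 95·4·24332 = 18495361; y_4 = 39·24332 + 4·237159 = 1897584.
  From (x_4, y_4) = (18495361, 1897584): x_5 = 39·18495361 + 95·4·1897584 = 1442400999; y_5 = 39·1897584 + 4·18495361 = 147987220.
Step 3: Verify x_5² - 95·y_5² = 2080520641916198001 - 2080520641916198000 = 1 (should be 1). ✓

(x_1, y_1) = (39, 4); (x_5, y_5) = (1442400999, 147987220).


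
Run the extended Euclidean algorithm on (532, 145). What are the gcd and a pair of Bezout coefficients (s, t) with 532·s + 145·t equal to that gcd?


Euclidean algorithm on (532, 145) — divide until remainder is 0:
  532 = 3 · 145 + 97
  145 = 1 · 97 + 48
  97 = 2 · 48 + 1
  48 = 48 · 1 + 0
gcd(532, 145) = 1.
Track Bezout coefficients alongside the remainders: start with r₀ = 532 = a·1 + b·0 (s = 1, t = 0) and r₁ = 145 = a·0 + b·1 (s = 0, t = 1); each new remainder r_{k+1} = r_{k-1} − q_k·r_k inherits s_{k+1} = s_{k-1} − q_k·s_k, t_{k+1} = t_{k-1} − q_k·t_k, so r_k = a·s_k + b·t_k at every step:
  q = 3: r = 97, s = 1 − 3·0 = 1, t = 0 − 3·1 = -3  (check: 532·1 + 145·(-3) = 97)
  q = 1: r = 48, s = 0 − 1·1 = -1, t = 1 − 1·(-3) = 4  (check: 532·(-1) + 145·4 = 48)
  q = 2: r = 1, s = 1 − 2·(-1) = 3, t = -3 − 2·4 = -11  (check: 532·3 + 145·(-11) = 1)
The row with r = 1 (the gcd) gives the Bezout coefficients s = 3, t = -11.
Result: 532 · (3) + 145 · (-11) = 1.

gcd(532, 145) = 1; s = 3, t = -11 (check: 532·3 + 145·(-11) = 1).


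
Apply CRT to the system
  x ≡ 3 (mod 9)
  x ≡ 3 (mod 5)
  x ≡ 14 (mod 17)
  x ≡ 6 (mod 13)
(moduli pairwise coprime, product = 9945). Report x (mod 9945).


Product of moduli M = 9 · 5 · 17 · 13 = 9945.
Merge one congruence at a time:
  Start: x ≡ 3 (mod 9).
  Combine with x ≡ 3 (mod 5); new modulus lcm = 45.
    Write x = 3 + 9·t and substitute into x ≡ 3 (mod 5): 9·t ≡ 3 − 3 = 0 (mod 5).
    Reduce coefficients mod 5: 4·t ≡ 0 (mod 5).
    The inverse of 4 mod 5 is 4 (since 4·4 = 16 = 3·5 + 1), so t ≡ 4·0 = 0 ≡ 0 (mod 5).
    Then x = 3 + 9·0 = 3, valid modulo lcm(9, 5) = 45: x ≡ 3 (mod 45).
  Combine with x ≡ 14 (mod 17); new modulus lcm = 765.
    Write x = 3 + 45·t and substitute into x ≡ 14 (mod 17): 45·t ≡ 14 − 3 = 11 (mod 17).
    Reduce coefficients mod 17: 11·t ≡ 11 (mod 17).
    The inverse of 11 mod 17 is 14 (since 11·14 = 154 = 9·17 + 1), so t ≡ 14·11 = 154 ≡ 1 (mod 17).
    Then x = 3 + 45·1 = 48, valid modulo lcm(45, 17) = 765: x ≡ 48 (mod 765).
  Combine with x ≡ 6 (mod 13); new modulus lcm = 9945.
    Write x = 48 + 765·t and substitute into x ≡ 6 (mod 13): 765·t ≡ 6 − 48 = -42 (mod 13).
    Reduce coefficients mod 13: 11·t ≡ 10 (mod 13).
    The inverse of 11 mod 13 is 6 (since 11·6 = 66 = 5·13 + 1), so t ≡ 6·10 = 60 ≡ 8 (mod 13).
    Then x = 48 + 765·8 = 6168, valid modulo lcm(765, 13) = 9945: x ≡ 6168 (mod 9945).
Verify against each original: 6168 mod 9 = 3, 6168 mod 5 = 3, 6168 mod 17 = 14, 6168 mod 13 = 6.

x ≡ 6168 (mod 9945).


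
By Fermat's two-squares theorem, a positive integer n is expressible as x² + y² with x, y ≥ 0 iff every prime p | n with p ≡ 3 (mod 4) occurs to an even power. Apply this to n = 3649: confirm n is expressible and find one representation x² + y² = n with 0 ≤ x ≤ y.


Step 1: Factor n = 3649 = 41 · 89.
Step 2: Check the mod-4 condition on each prime factor: 41 ≡ 1 (mod 4), exponent 1; 89 ≡ 1 (mod 4), exponent 1.
All primes ≡ 3 (mod 4) appear to even exponent (or don't appear), so by the two-squares theorem n IS expressible as a sum of two squares.
Step 3: Build a representation. Here n = 41 · 89 is a product of primes ≡ 1 (mod 4). Each prime p ≡ 1 (mod 4) is itself a sum of two squares; find a² by testing p − a² for a perfect square:
  41: 41 − 1² = 40, 41 − 2² = 37, 41 − 3² = 32, 41 − 4² = 25 = 5² ⇒ 41 = 4² + 5².
  89: 89 − 1² = 88, 89 − 2² = 85, 89 − 3² = 80, 89 − 4² = 73, 89 − 5² = 64 = 8² ⇒ 89 = 5² + 8².
  Combine using the Brahmagupta–Fibonacci identity (a² + b²)(c² + d²) = (ac − bd)² + (ad + bc)² = (ac + bd)² + (ad − bc)²:
  41 · 89 = 3649: from (4² + 5²)(5² + 8²), take (4·5 − 5·8, 4·8 + 5·5) = (20 − 40, 32 + 25) = (-20, 57); dropping signs (only squares matter) gives (20, 57); check 20² + 57² = 400 + 3249 = 3649 ✓.
Step 4: Order so x ≤ y and verify: 20² + 57² = 400 + 3249 = 3649 = n. ✓

n = 3649 = 20² + 57² (one valid representation with x ≤ y).


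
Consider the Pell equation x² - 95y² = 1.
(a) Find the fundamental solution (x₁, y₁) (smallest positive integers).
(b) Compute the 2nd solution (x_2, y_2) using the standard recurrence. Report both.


Step 1: Find the fundamental solution (x₁, y₁) of x² - 95y² = 1.
  Expand √95 as a continued fraction. a₀ = ⌊√95⌋ = 9; iterate m_{k+1} = d_k·a_k − m_k, d_{k+1} = (95 − m_{k+1}²)/d_k, a_{k+1} = ⌊(a₀ + m_{k+1})/d_{k+1}⌋ (starting m₀ = 0, d₀ = 1), with convergents p_k = a_k·p_{k-1} + p_{k-2}, q_k = a_k·q_{k-1} + q_{k-2} (p₋₁ = 1, q₋₁ = 0):
  k = 0: a₀ = 9; p₀/q₀ = 9/1; p₀² − 95·q₀² = 81 − 95 = -14.
  k = 1: m = 9, d = 14, a = ⌊(9 + 9)/14⌋ = 1; p/q = (1·9 + 1)/(1·1 + 0) = 10/1; p² − 95·q² = 100 − 95 = 5.
  k = 2: m = 5, d = 5, a = ⌊(9 + 5)/5⌋ = 2; p/q = (2·10 + 9)/(2·1 + 1) = 29/3; p² − 95·q² = 841 − 855 = -14.
  k = 3: m = 5, d = 14, a = ⌊(9 + 5)/14⌋ = 1; p/q = (1·29 + 10)/(1·3 + 1) = 39/4; p² − 95·q² = 1521 − 1520 = 1.
  The first convergent with p² − 95·q² = 1 gives the fundamental solution (x₁, y₁) = (39, 4).
Step 2: Apply the recurrence (x_{n+1}, y_{n+1}) = (x₁x_n + 95y₁y_n, x₁y_n + y₁x_n) repeatedly.
  From (x_1, y_1) = (39, 4): x_2 = 39·39 + 95·4·4 = 3041; y_2 = 39·4 + 4·39 = 312.
Step 3: Verify x_2² - 95·y_2² = 9247681 - 9247680 = 1 (should be 1). ✓

(x_1, y_1) = (39, 4); (x_2, y_2) = (3041, 312).


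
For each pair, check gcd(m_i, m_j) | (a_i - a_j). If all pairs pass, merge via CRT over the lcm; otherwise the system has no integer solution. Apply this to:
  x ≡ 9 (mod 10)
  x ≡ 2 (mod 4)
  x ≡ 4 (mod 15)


Moduli 10, 4, 15 are not pairwise coprime, so CRT works modulo lcm(m_i) when all pairwise compatibility conditions hold.
Pairwise compatibility: gcd(m_i, m_j) must divide a_i - a_j for every pair.
Merge one congruence at a time:
  Start: x ≡ 9 (mod 10).
  Combine with x ≡ 2 (mod 4): gcd(10, 4) = 2, and 2 - 9 = -7 is NOT divisible by 2.
    ⇒ system is inconsistent (no integer solution).

No solution (the system is inconsistent).


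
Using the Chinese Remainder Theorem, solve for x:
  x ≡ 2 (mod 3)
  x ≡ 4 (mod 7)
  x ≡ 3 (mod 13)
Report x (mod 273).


Moduli 3, 7, 13 are pairwise coprime; by CRT there is a unique solution modulo M = 3 · 7 · 13 = 273.
Solve pairwise, accumulating the modulus:
  Start with x ≡ 2 (mod 3).
  Combine with x ≡ 4 (mod 7): since gcd(3, 7) = 1, we get a unique residue mod 21.
    Write x = 2 + 3·t and substitute into x ≡ 4 (mod 7): 3·t ≡ 4 − 2 = 2 (mod 7).
    The inverse of 3 mod 7 is 5 (since 3·5 = 15 = 2·7 + 1), so t ≡ 5·2 = 10 ≡ 3 (mod 7).
    Then x = 2 + 3·3 = 11, valid modulo lcm(3, 7) = 21: x ≡ 11 (mod 21).
  Combine with x ≡ 3 (mod 13): since gcd(21, 13) = 1, we get a unique residue mod 273.
    Write x = 11 + 21·t and substitute into x ≡ 3 (mod 13): 21·t ≡ 3 − 11 = -8 (mod 13).
    Reduce coefficients mod 13: 8·t ≡ 5 (mod 13).
    The inverse of 8 mod 13 is 5 (since 8·5 = 40 = 3·13 + 1), so t ≡ 5·5 = 25 ≡ 12 (mod 13).
    Then x = 11 + 21·12 = 263, valid modulo lcm(21, 13) = 273: x ≡ 263 (mod 273).
Verify: 263 mod 3 = 2 ✓, 263 mod 7 = 4 ✓, 263 mod 13 = 3 ✓.

x ≡ 263 (mod 273).


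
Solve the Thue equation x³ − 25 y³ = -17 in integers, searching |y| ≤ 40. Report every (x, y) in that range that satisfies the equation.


The equation is x³ - 25y³ = -17. For fixed y, x³ = 25·y³ − 17, so a solution requires the RHS to be a perfect cube.
Strategy: iterate y from -40 to 40, compute RHS = 25·y³ − 17, and check whether it is a (positive or negative) perfect cube.
Check small values of y:
  y = 0: RHS = -17 is not a perfect cube.
  y = 1: RHS = 8 = (2)³ ⇒ x = 2 works.
  y = -1: RHS = -42 is not a perfect cube.
  y = 2: RHS = 183 is not a perfect cube.
  y = -2: RHS = -217 is not a perfect cube.
  y = 3: RHS = 658 is not a perfect cube.
  y = -3: RHS = -692 is not a perfect cube.
Continuing the search up to |y| = 40 finds no further solutions beyond those listed.
Collected solutions: (2, 1).

Solutions (with |y| ≤ 40): (2, 1).


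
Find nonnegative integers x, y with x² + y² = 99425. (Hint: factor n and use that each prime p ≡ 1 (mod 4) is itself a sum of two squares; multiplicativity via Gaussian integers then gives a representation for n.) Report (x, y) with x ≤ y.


Step 1: Factor n = 99425 = 5^2 · 41 · 97.
Step 2: Check the mod-4 condition on each prime factor: 5 ≡ 1 (mod 4), exponent 2; 41 ≡ 1 (mod 4), exponent 1; 97 ≡ 1 (mod 4), exponent 1.
All primes ≡ 3 (mod 4) appear to even exponent (or don't appear), so by the two-squares theorem n IS expressible as a sum of two squares.
Step 3: Build a representation. Group n = k² · m with k = 5 and m = 41 · 97 = 3977 (a product of primes ≡ 1 (mod 4)); a representation of m scales to one of n via (k·x)² + (k·y)² = k²(x² + y²). Each prime p ≡ 1 (mod 4) is itself a sum of two squares; find a² by testing p − a² for a perfect square:
  41: 41 − 1² = 40, 41 − 2² = 37, 41 − 3² = 32, 41 − 4² = 25 = 5² ⇒ 41 = 4² + 5².
  97: 97 − 1² = 96, 97 − 2² = 93, 97 − 3² = 88, 97 − 4² = 81 = 9² ⇒ 97 = 4² + 9².
  Combine using the Brahmagupta–Fibonacci identity (a² + b²)(c² + d²) = (ac − bd)² + (ad + bc)² = (ac + bd)² + (ad − bc)²:
  41 · 97 = 3977: from (4² + 5²)(4² + 9²), take (4·4 − 5·9, 4·9 + 5·4) = (16 − 45, 36 + 20) = (-29, 56); dropping signs (only squares matter) gives (29, 56); check 29² + 56² = 841 + 3136 = 3977 ✓.
  Scale by k = 5: (5·29, 5·56) = (145, 280).
Step 4: Order so x ≤ y and verify: 145² + 280² = 21025 + 78400 = 99425 = n. ✓

n = 99425 = 145² + 280² (one valid representation with x ≤ y).


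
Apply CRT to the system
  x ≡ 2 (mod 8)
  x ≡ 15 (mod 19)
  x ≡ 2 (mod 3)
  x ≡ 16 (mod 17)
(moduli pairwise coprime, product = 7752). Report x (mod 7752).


Product of moduli M = 8 · 19 · 3 · 17 = 7752.
Merge one congruence at a time:
  Start: x ≡ 2 (mod 8).
  Combine with x ≡ 15 (mod 19); new modulus lcm = 152.
    Write x = 2 + 8·t and substitute into x ≡ 15 (mod 19): 8·t ≡ 15 − 2 = 13 (mod 19).
    The inverse of 8 mod 19 is 12 (since 8·12 = 96 = 5·19 + 1), so t ≡ 12·13 = 156 ≡ 4 (mod 19).
    Then x = 2 + 8·4 = 34, valid modulo lcm(8, 19) = 152: x ≡ 34 (mod 152).
  Combine with x ≡ 2 (mod 3); new modulus lcm = 456.
    Write x = 34 + 152·t and substitute into x ≡ 2 (mod 3): 152·t ≡ 2 − 34 = -32 (mod 3).
    Reduce coefficients mod 3: 2·t ≡ 1 (mod 3).
    The inverse of 2 mod 3 is 2 (since 2·2 = 4 = 1·3 + 1), so t ≡ 2·1 = 2 ≡ 2 (mod 3).
    Then x = 34 + 152·2 = 338, valid modulo lcm(152, 3) = 456: x ≡ 338 (mod 456).
  Combine with x ≡ 16 (mod 17); new modulus lcm = 7752.
    Write x = 338 + 456·t and substitute into x ≡ 16 (mod 17): 456·t ≡ 16 − 338 = -322 (mod 17).
    Reduce coefficients mod 17: 14·t ≡ 1 (mod 17).
    The inverse of 14 mod 17 is 11 (since 14·11 = 154 = 9·17 + 1), so t ≡ 11·1 = 11 ≡ 11 (mod 17).
    Then x = 338 + 456·11 = 5354, valid modulo lcm(456, 17) = 7752: x ≡ 5354 (mod 7752).
Verify against each original: 5354 mod 8 = 2, 5354 mod 19 = 15, 5354 mod 3 = 2, 5354 mod 17 = 16.

x ≡ 5354 (mod 7752).


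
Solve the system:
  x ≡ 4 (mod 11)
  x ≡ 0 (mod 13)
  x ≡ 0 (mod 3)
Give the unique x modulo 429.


Moduli 11, 13, 3 are pairwise coprime; by CRT there is a unique solution modulo M = 11 · 13 · 3 = 429.
Solve pairwise, accumulating the modulus:
  Start with x ≡ 4 (mod 11).
  Combine with x ≡ 0 (mod 13): since gcd(11, 13) = 1, we get a unique residue mod 143.
    Write x = 4 + 11·t and substitute into x ≡ 0 (mod 13): 11·t ≡ 0 − 4 = -4 (mod 13).
    Reduce coefficients mod 13: 11·t ≡ 9 (mod 13).
    The inverse of 11 mod 13 is 6 (since 11·6 = 66 = 5·13 + 1), so t ≡ 6·9 = 54 ≡ 2 (mod 13).
    Then x = 4 + 11·2 = 26, valid modulo lcm(11, 13) = 143: x ≡ 26 (mod 143).
  Combine with x ≡ 0 (mod 3): since gcd(143, 3) = 1, we get a unique residue mod 429.
    Write x = 26 + 143·t and substitute into x ≡ 0 (mod 3): 143·t ≡ 0 − 26 = -26 (mod 3).
    Reduce coefficients mod 3: 2·t ≡ 1 (mod 3).
    The inverse of 2 mod 3 is 2 (since 2·2 = 4 = 1·3 + 1), so t ≡ 2·1 = 2 ≡ 2 (mod 3).
    Then x = 26 + 143·2 = 312, valid modulo lcm(143, 3) = 429: x ≡ 312 (mod 429).
Verify: 312 mod 11 = 4 ✓, 312 mod 13 = 0 ✓, 312 mod 3 = 0 ✓.

x ≡ 312 (mod 429).


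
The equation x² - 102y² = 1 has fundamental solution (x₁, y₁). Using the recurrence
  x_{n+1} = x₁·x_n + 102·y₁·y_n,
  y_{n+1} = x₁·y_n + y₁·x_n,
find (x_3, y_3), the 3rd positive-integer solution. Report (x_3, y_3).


Step 1: Find the fundamental solution (x₁, y₁) of x² - 102y² = 1.
  Expand √102 as a continued fraction. a₀ = ⌊√102⌋ = 10; iterate m_{k+1} = d_k·a_k − m_k, d_{k+1} = (102 − m_{k+1}²)/d_k, a_{k+1} = ⌊(a₀ + m_{k+1})/d_{k+1}⌋ (starting m₀ = 0, d₀ = 1), with convergents p_k = a_k·p_{k-1} + p_{k-2}, q_k = a_k·q_{k-1} + q_{k-2} (p₋₁ = 1, q₋₁ = 0):
  k = 0: a₀ = 10; p₀/q₀ = 10/1; p₀² − 102·q₀² = 100 − 102 = -2.
  k = 1: m = 10, d = 2, a = ⌊(10 + 10)/2⌋ = 10; p/q = (10·10 + 1)/(10·1 + 0) = 101/10; p² − 102·q² = 10201 − 10200 = 1.
  The first convergent with p² − 102·q² = 1 gives the fundamental solution (x₁, y₁) = (101, 10).
Step 2: Apply the recurrence (x_{n+1}, y_{n+1}) = (x₁x_n + 102y₁y_n, x₁y_n + y₁x_n) repeatedly.
  From (x_1, y_1) = (101, 10): x_2 = 101·101 + 102·10·10 = 20401; y_2 = 101·10 + 10·101 = 2020.
  From (x_2, y_2) = (20401, 2020): x_3 = 101·20401 + 102·10·2020 = 4120901; y_3 = 101·2020 + 10·20401 = 408030.
Step 3: Verify x_3² - 102·y_3² = 16981825051801 - 16981825051800 = 1 (should be 1). ✓

(x_1, y_1) = (101, 10); (x_3, y_3) = (4120901, 408030).


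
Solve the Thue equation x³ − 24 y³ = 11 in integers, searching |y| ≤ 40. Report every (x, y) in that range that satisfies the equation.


The equation is x³ - 24y³ = 11. For fixed y, x³ = 24·y³ + 11, so a solution requires the RHS to be a perfect cube.
Strategy: iterate y from -40 to 40, compute RHS = 24·y³ + 11, and check whether it is a (positive or negative) perfect cube.
Check small values of y:
  y = 0: RHS = 11 is not a perfect cube.
  y = 1: RHS = 35 is not a perfect cube.
  y = -1: RHS = -13 is not a perfect cube.
  y = 2: RHS = 203 is not a perfect cube.
  y = -2: RHS = -181 is not a perfect cube.
  y = 3: RHS = 659 is not a perfect cube.
  y = -3: RHS = -637 is not a perfect cube.
Continuing the search up to |y| = 40 finds no solutions either.
No (x, y) in the scanned range satisfies the equation.

No integer solutions with |y| ≤ 40.


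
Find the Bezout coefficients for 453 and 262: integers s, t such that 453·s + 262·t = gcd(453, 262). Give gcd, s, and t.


Euclidean algorithm on (453, 262) — divide until remainder is 0:
  453 = 1 · 262 + 191
  262 = 1 · 191 + 71
  191 = 2 · 71 + 49
  71 = 1 · 49 + 22
  49 = 2 · 22 + 5
  22 = 4 · 5 + 2
  5 = 2 · 2 + 1
  2 = 2 · 1 + 0
gcd(453, 262) = 1.
Track Bezout coefficients alongside the remainders: start with r₀ = 453 = a·1 + b·0 (s = 1, t = 0) and r₁ = 262 = a·0 + b·1 (s = 0, t = 1); each new remainder r_{k+1} = r_{k-1} − q_k·r_k inherits s_{k+1} = s_{k-1} − q_k·s_k, t_{k+1} = t_{k-1} − q_k·t_k, so r_k = a·s_k + b·t_k at every step:
  q = 1: r = 191, s = 1 − 1·0 = 1, t = 0 − 1·1 = -1  (check: 453·1 + 262·(-1) = 191)
  q = 1: r = 71, s = 0 − 1·1 = -1, t = 1 − 1·(-1) = 2  (check: 453·(-1) + 262·2 = 71)
  q = 2: r = 49, s = 1 − 2·(-1) = 3, t = -1 − 2·2 = -5  (check: 453·3 + 262·(-5) = 49)
  q = 1: r = 22, s = -1 − 1·3 = -4, t = 2 − 1·(-5) = 7  (check: 453·(-4) + 262·7 = 22)
  q = 2: r = 5, s = 3 − 2·(-4) = 11, t = -5 − 2·7 = -19  (check: 453·11 + 262·(-19) = 5)
  q = 4: r = 2, s = -4 − 4·11 = -48, t = 7 − 4·(-19) = 83  (check: 453·(-48) + 262·83 = 2)
  q = 2: r = 1, s = 11 − 2·(-48) = 107, t = -19 − 2·83 = -185  (check: 453·107 + 262·(-185) = 1)
The row with r = 1 (the gcd) gives the Bezout coefficients s = 107, t = -185.
Result: 453 · (107) + 262 · (-185) = 1.

gcd(453, 262) = 1; s = 107, t = -185 (check: 453·107 + 262·(-185) = 1).


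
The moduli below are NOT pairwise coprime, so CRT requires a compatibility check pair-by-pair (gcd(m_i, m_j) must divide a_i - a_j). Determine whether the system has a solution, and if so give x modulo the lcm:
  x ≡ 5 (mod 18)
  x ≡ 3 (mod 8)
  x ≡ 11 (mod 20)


Moduli 18, 8, 20 are not pairwise coprime, so CRT works modulo lcm(m_i) when all pairwise compatibility conditions hold.
Pairwise compatibility: gcd(m_i, m_j) must divide a_i - a_j for every pair.
Merge one congruence at a time:
  Start: x ≡ 5 (mod 18).
  Combine with x ≡ 3 (mod 8): gcd(18, 8) = 2; 3 - 5 = -2, which IS divisible by 2, so compatible.
    Write x = 5 + 18·t and substitute into x ≡ 3 (mod 8): 18·t ≡ 3 − 5 = -2 (mod 8).
    Divide the congruence (and modulus) by g = 2: 9·t ≡ -1 (mod 4).
    Reduce coefficients mod 4: 1·t ≡ 3 (mod 4).
    So t ≡ 3 (mod 4).
    Then x = 5 + 18·3 = 59, valid modulo lcm(18, 8) = 72: x ≡ 59 (mod 72).
  Combine with x ≡ 11 (mod 20): gcd(72, 20) = 4; 11 - 59 = -48, which IS divisible by 4, so compatible.
    Write x = 59 + 72·t and substitute into x ≡ 11 (mod 20): 72·t ≡ 11 − 59 = -48 (mod 20).
    Divide the congruence (and modulus) by g = 4: 18·t ≡ -12 (mod 5).
    Reduce coefficients mod 5: 3·t ≡ 3 (mod 5).
    The inverse of 3 mod 5 is 2 (since 3·2 = 6 = 1·5 + 1), so t ≡ 2·3 = 6 ≡ 1 (mod 5).
    Then x = 59 + 72·1 = 131, valid modulo lcm(72, 20) = 360: x ≡ 131 (mod 360).
Verify: 131 mod 18 = 5, 131 mod 8 = 3, 131 mod 20 = 11.

x ≡ 131 (mod 360).


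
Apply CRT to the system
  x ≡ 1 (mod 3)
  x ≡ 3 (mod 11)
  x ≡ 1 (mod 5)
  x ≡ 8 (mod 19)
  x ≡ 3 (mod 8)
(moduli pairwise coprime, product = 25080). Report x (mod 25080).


Product of moduli M = 3 · 11 · 5 · 19 · 8 = 25080.
Merge one congruence at a time:
  Start: x ≡ 1 (mod 3).
  Combine with x ≡ 3 (mod 11); new modulus lcm = 33.
    Write x = 1 + 3·t and substitute into x ≡ 3 (mod 11): 3·t ≡ 3 − 1 = 2 (mod 11).
    The inverse of 3 mod 11 is 4 (since 3·4 = 12 = 1·11 + 1), so t ≡ 4·2 = 8 ≡ 8 (mod 11).
    Then x = 1 + 3·8 = 25, valid modulo lcm(3, 11) = 33: x ≡ 25 (mod 33).
  Combine with x ≡ 1 (mod 5); new modulus lcm = 165.
    Write x = 25 + 33·t and substitute into x ≡ 1 (mod 5): 33·t ≡ 1 − 25 = -24 (mod 5).
    Reduce coefficients mod 5: 3·t ≡ 1 (mod 5).
    The inverse of 3 mod 5 is 2 (since 3·2 = 6 = 1·5 + 1), so t ≡ 2·1 = 2 ≡ 2 (mod 5).
    Then x = 25 + 33·2 = 91, valid modulo lcm(33, 5) = 165: x ≡ 91 (mod 165).
  Combine with x ≡ 8 (mod 19); new modulus lcm = 3135.
    Write x = 91 + 165·t and substitute into x ≡ 8 (mod 19): 165·t ≡ 8 − 91 = -83 (mod 19).
    Reduce coefficients mod 19: 13·t ≡ 12 (mod 19).
    The inverse of 13 mod 19 is 3 (since 13·3 = 39 = 2·19 + 1), so t ≡ 3·12 = 36 ≡ 17 (mod 19).
    Then x = 91 + 165·17 = 2896, valid modulo lcm(165, 19) = 3135: x ≡ 2896 (mod 3135).
  Combine with x ≡ 3 (mod 8); new modulus lcm = 25080.
    Write x = 2896 + 3135·t and substitute into x ≡ 3 (mod 8): 3135·t ≡ 3 − 2896 = -2893 (mod 8).
    Reduce coefficients mod 8: 7·t ≡ 3 (mod 8).
    The inverse of 7 mod 8 is 7 (since 7·7 = 49 = 6·8 + 1), so t ≡ 7·3 = 21 ≡ 5 (mod 8).
    Then x = 2896 + 3135·5 = 18571, valid modulo lcm(3135, 8) = 25080: x ≡ 18571 (mod 25080).
Verify against each original: 18571 mod 3 = 1, 18571 mod 11 = 3, 18571 mod 5 = 1, 18571 mod 19 = 8, 18571 mod 8 = 3.

x ≡ 18571 (mod 25080).


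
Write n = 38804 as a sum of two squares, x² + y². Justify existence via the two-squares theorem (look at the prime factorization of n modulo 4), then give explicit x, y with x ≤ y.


Step 1: Factor n = 38804 = 2^2 · 89 · 109.
Step 2: Check the mod-4 condition on each prime factor: 2 = 2 (special); 89 ≡ 1 (mod 4), exponent 1; 109 ≡ 1 (mod 4), exponent 1.
All primes ≡ 3 (mod 4) appear to even exponent (or don't appear), so by the two-squares theorem n IS expressible as a sum of two squares.
Step 3: Build a representation. Group n = k² · m with k = 2 and m = 89 · 109 = 9701 (a product of primes ≡ 1 (mod 4)); a representation of m scales to one of n via (k·x)² + (k·y)² = k²(x² + y²). Each prime p ≡ 1 (mod 4) is itself a sum of two squares; find a² by testing p − a² for a perfect square:
  89: 89 − 1² = 88, 89 − 2² = 85, 89 − 3² = 80, 89 − 4² = 73, 89 − 5² = 64 = 8² ⇒ 89 = 5² + 8².
  109: 109 − 1² = 108, 109 − 2² = 105, 109 − 3² = 100 = 10² ⇒ 109 = 3² + 10².
  Combine using the Brahmagupta–Fibonacci identity (a² + b²)(c² + d²) = (ac − bd)² + (ad + bc)² = (ac + bd)² + (ad − bc)²:
  89 · 109 = 9701: from (5² + 8²)(3² + 10²), take (5·3 − 8·10, 5·10 + 8·3) = (15 − 80, 50 + 24) = (-65, 74); dropping signs (only squares matter) gives (65, 74); check 65² + 74² = 4225 + 5476 = 9701 ✓.
  Scale by k = 2: (2·65, 2·74) = (130, 148).
Step 4: Order so x ≤ y and verify: 130² + 148² = 16900 + 21904 = 38804 = n. ✓

n = 38804 = 130² + 148² (one valid representation with x ≤ y).


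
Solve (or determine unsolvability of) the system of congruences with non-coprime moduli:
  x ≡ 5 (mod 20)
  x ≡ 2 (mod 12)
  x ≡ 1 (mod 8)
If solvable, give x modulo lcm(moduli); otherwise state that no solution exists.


Moduli 20, 12, 8 are not pairwise coprime, so CRT works modulo lcm(m_i) when all pairwise compatibility conditions hold.
Pairwise compatibility: gcd(m_i, m_j) must divide a_i - a_j for every pair.
Merge one congruence at a time:
  Start: x ≡ 5 (mod 20).
  Combine with x ≡ 2 (mod 12): gcd(20, 12) = 4, and 2 - 5 = -3 is NOT divisible by 4.
    ⇒ system is inconsistent (no integer solution).

No solution (the system is inconsistent).


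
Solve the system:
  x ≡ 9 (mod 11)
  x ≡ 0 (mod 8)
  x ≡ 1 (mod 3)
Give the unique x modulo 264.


Moduli 11, 8, 3 are pairwise coprime; by CRT there is a unique solution modulo M = 11 · 8 · 3 = 264.
Solve pairwise, accumulating the modulus:
  Start with x ≡ 9 (mod 11).
  Combine with x ≡ 0 (mod 8): since gcd(11, 8) = 1, we get a unique residue mod 88.
    Write x = 9 + 11·t and substitute into x ≡ 0 (mod 8): 11·t ≡ 0 − 9 = -9 (mod 8).
    Reduce coefficients mod 8: 3·t ≡ 7 (mod 8).
    The inverse of 3 mod 8 is 3 (since 3·3 = 9 = 1·8 + 1), so t ≡ 3·7 = 21 ≡ 5 (mod 8).
    Then x = 9 + 11·5 = 64, valid modulo lcm(11, 8) = 88: x ≡ 64 (mod 88).
  Combine with x ≡ 1 (mod 3): since gcd(88, 3) = 1, we get a unique residue mod 264.
    Write x = 64 + 88·t and substitute into x ≡ 1 (mod 3): 88·t ≡ 1 − 64 = -63 (mod 3).
    Reduce coefficients mod 3: 1·t ≡ 0 (mod 3).
    So t ≡ 0 (mod 3).
    Then x = 64 + 88·0 = 64, valid modulo lcm(88, 3) = 264: x ≡ 64 (mod 264).
Verify: 64 mod 11 = 9 ✓, 64 mod 8 = 0 ✓, 64 mod 3 = 1 ✓.

x ≡ 64 (mod 264).


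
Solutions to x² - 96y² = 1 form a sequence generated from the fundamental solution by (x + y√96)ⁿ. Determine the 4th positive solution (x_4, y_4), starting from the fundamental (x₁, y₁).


Step 1: Find the fundamental solution (x₁, y₁) of x² - 96y² = 1.
  Expand √96 as a continued fraction. a₀ = ⌊√96⌋ = 9; iterate m_{k+1} = d_k·a_k − m_k, d_{k+1} = (96 − m_{k+1}²)/d_k, a_{k+1} = ⌊(a₀ + m_{k+1})/d_{k+1}⌋ (starting m₀ = 0, d₀ = 1), with convergents p_k = a_k·p_{k-1} + p_{k-2}, q_k = a_k·q_{k-1} + q_{k-2} (p₋₁ = 1, q₋₁ = 0):
  k = 0: a₀ = 9; p₀/q₀ = 9/1; p₀² − 96·q₀² = 81 − 96 = -15.
  k = 1: m = 9, d = 15, a = ⌊(9 + 9)/15⌋ = 1; p/q = (1·9 + 1)/(1·1 + 0) = 10/1; p² − 96·q² = 100 − 96 = 4.
  k = 2: m = 6, d = 4, a = ⌊(9 + 6)/4⌋ = 3; p/q = (3·10 + 9)/(3·1 + 1) = 39/4; p² − 96·q² = 1521 − 1536 = -15.
  k = 3: m = 6, d = 15, a = ⌊(9 + 6)/15⌋ = 1; p/q = (1·39 + 10)/(1·4 + 1) = 49/5; p² − 96·q² = 2401 − 2400 = 1.
  The first convergent with p² − 96·q² = 1 gives the fundamental solution (x₁, y₁) = (49, 5).
Step 2: Apply the recurrence (x_{n+1}, y_{n+1}) = (x₁x_n + 96y₁y_n, x₁y_n + y₁x_n) repeatedly.
  From (x_1, y_1) = (49, 5): x_2 = 49·49 + 96·5·5 = 4801; y_2 = 49·5 + 5·49 = 490.
  From (x_2, y_2) = (4801, 490): x_3 = 49·4801 + 96·5·490 = 470449; y_3 = 49·490 + 5·4801 = 48015.
  From (x_3, y_3) = (470449, 48015): x_4 = 49·470449 + 96·5·48015 = 46099201; y_4 = 49·48015 + 5·470449 = 4704980.
Step 3: Verify x_4² - 96·y_4² = 2125136332838401 - 2125136332838400 = 1 (should be 1). ✓

(x_1, y_1) = (49, 5); (x_4, y_4) = (46099201, 4704980).


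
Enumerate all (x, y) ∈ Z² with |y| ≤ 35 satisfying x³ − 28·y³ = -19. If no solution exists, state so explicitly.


The equation is x³ - 28y³ = -19. For fixed y, x³ = 28·y³ − 19, so a solution requires the RHS to be a perfect cube.
Strategy: iterate y from -35 to 35, compute RHS = 28·y³ − 19, and check whether it is a (positive or negative) perfect cube.
Check small values of y:
  y = 0: RHS = -19 is not a perfect cube.
  y = 1: RHS = 9 is not a perfect cube.
  y = -1: RHS = -47 is not a perfect cube.
  y = 2: RHS = 205 is not a perfect cube.
  y = -2: RHS = -243 is not a perfect cube.
  y = 3: RHS = 737 is not a perfect cube.
  y = -3: RHS = -775 is not a perfect cube.
Continuing the search up to |y| = 35 finds no solutions either.
No (x, y) in the scanned range satisfies the equation.

No integer solutions with |y| ≤ 35.


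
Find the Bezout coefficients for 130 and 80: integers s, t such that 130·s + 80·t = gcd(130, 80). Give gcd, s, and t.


Euclidean algorithm on (130, 80) — divide until remainder is 0:
  130 = 1 · 80 + 50
  80 = 1 · 50 + 30
  50 = 1 · 30 + 20
  30 = 1 · 20 + 10
  20 = 2 · 10 + 0
gcd(130, 80) = 10.
Track Bezout coefficients alongside the remainders: start with r₀ = 130 = a·1 + b·0 (s = 1, t = 0) and r₁ = 80 = a·0 + b·1 (s = 0, t = 1); each new remainder r_{k+1} = r_{k-1} − q_k·r_k inherits s_{k+1} = s_{k-1} − q_k·s_k, t_{k+1} = t_{k-1} − q_k·t_k, so r_k = a·s_k + b·t_k at every step:
  q = 1: r = 50, s = 1 − 1·0 = 1, t = 0 − 1·1 = -1  (check: 130·1 + 80·(-1) = 50)
  q = 1: r = 30, s = 0 − 1·1 = -1, t = 1 − 1·(-1) = 2  (check: 130·(-1) + 80·2 = 30)
  q = 1: r = 20, s = 1 − 1·(-1) = 2, t = -1 − 1·2 = -3  (check: 130·2 + 80·(-3) = 20)
  q = 1: r = 10, s = -1 − 1·2 = -3, t = 2 − 1·(-3) = 5  (check: 130·(-3) + 80·5 = 10)
The row with r = 10 (the gcd) gives the Bezout coefficients s = -3, t = 5.
Result: 130 · (-3) + 80 · (5) = 10.

gcd(130, 80) = 10; s = -3, t = 5 (check: 130·(-3) + 80·5 = 10).


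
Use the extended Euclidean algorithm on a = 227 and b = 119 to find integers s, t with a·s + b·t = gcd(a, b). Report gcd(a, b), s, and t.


Euclidean algorithm on (227, 119) — divide until remainder is 0:
  227 = 1 · 119 + 108
  119 = 1 · 108 + 11
  108 = 9 · 11 + 9
  11 = 1 · 9 + 2
  9 = 4 · 2 + 1
  2 = 2 · 1 + 0
gcd(227, 119) = 1.
Track Bezout coefficients alongside the remainders: start with r₀ = 227 = a·1 + b·0 (s = 1, t = 0) and r₁ = 119 = a·0 + b·1 (s = 0, t = 1); each new remainder r_{k+1} = r_{k-1} − q_k·r_k inherits s_{k+1} = s_{k-1} − q_k·s_k, t_{k+1} = t_{k-1} − q_k·t_k, so r_k = a·s_k + b·t_k at every step:
  q = 1: r = 108, s = 1 − 1·0 = 1, t = 0 − 1·1 = -1  (check: 227·1 + 119·(-1) = 108)
  q = 1: r = 11, s = 0 − 1·1 = -1, t = 1 − 1·(-1) = 2  (check: 227·(-1) + 119·2 = 11)
  q = 9: r = 9, s = 1 − 9·(-1) = 10, t = -1 − 9·2 = -19  (check: 227·10 + 119·(-19) = 9)
  q = 1: r = 2, s = -1 − 1·10 = -11, t = 2 − 1·(-19) = 21  (check: 227·(-11) + 119·21 = 2)
  q = 4: r = 1, s = 10 − 4·(-11) = 54, t = -19 − 4·21 = -103  (check: 227·54 + 119·(-103) = 1)
The row with r = 1 (the gcd) gives the Bezout coefficients s = 54, t = -103.
Result: 227 · (54) + 119 · (-103) = 1.

gcd(227, 119) = 1; s = 54, t = -103 (check: 227·54 + 119·(-103) = 1).


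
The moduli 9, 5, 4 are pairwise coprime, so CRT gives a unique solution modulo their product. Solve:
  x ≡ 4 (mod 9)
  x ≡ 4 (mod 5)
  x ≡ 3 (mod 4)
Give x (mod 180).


Moduli 9, 5, 4 are pairwise coprime; by CRT there is a unique solution modulo M = 9 · 5 · 4 = 180.
Solve pairwise, accumulating the modulus:
  Start with x ≡ 4 (mod 9).
  Combine with x ≡ 4 (mod 5): since gcd(9, 5) = 1, we get a unique residue mod 45.
    Write x = 4 + 9·t and substitute into x ≡ 4 (mod 5): 9·t ≡ 4 − 4 = 0 (mod 5).
    Reduce coefficients mod 5: 4·t ≡ 0 (mod 5).
    The inverse of 4 mod 5 is 4 (since 4·4 = 16 = 3·5 + 1), so t ≡ 4·0 = 0 ≡ 0 (mod 5).
    Then x = 4 + 9·0 = 4, valid modulo lcm(9, 5) = 45: x ≡ 4 (mod 45).
  Combine with x ≡ 3 (mod 4): since gcd(45, 4) = 1, we get a unique residue mod 180.
    Write x = 4 + 45·t and substitute into x ≡ 3 (mod 4): 45·t ≡ 3 − 4 = -1 (mod 4).
    Reduce coefficients mod 4: 1·t ≡ 3 (mod 4).
    So t ≡ 3 (mod 4).
    Then x = 4 + 45·3 = 139, valid modulo lcm(45, 4) = 180: x ≡ 139 (mod 180).
Verify: 139 mod 9 = 4 ✓, 139 mod 5 = 4 ✓, 139 mod 4 = 3 ✓.

x ≡ 139 (mod 180).


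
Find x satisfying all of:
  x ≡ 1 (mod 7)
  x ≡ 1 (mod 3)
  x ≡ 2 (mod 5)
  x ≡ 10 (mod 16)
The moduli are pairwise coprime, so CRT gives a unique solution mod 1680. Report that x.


Product of moduli M = 7 · 3 · 5 · 16 = 1680.
Merge one congruence at a time:
  Start: x ≡ 1 (mod 7).
  Combine with x ≡ 1 (mod 3); new modulus lcm = 21.
    Write x = 1 + 7·t and substitute into x ≡ 1 (mod 3): 7·t ≡ 1 − 1 = 0 (mod 3).
    Reduce coefficients mod 3: 1·t ≡ 0 (mod 3).
    So t ≡ 0 (mod 3).
    Then x = 1 + 7·0 = 1, valid modulo lcm(7, 3) = 21: x ≡ 1 (mod 21).
  Combine with x ≡ 2 (mod 5); new modulus lcm = 105.
    Write x = 1 + 21·t and substitute into x ≡ 2 (mod 5): 21·t ≡ 2 − 1 = 1 (mod 5).
    Reduce coefficients mod 5: 1·t ≡ 1 (mod 5).
    So t ≡ 1 (mod 5).
    Then x = 1 + 21·1 = 22, valid modulo lcm(21, 5) = 105: x ≡ 22 (mod 105).
  Combine with x ≡ 10 (mod 16); new modulus lcm = 1680.
    Write x = 22 + 105·t and substitute into x ≡ 10 (mod 16): 105·t ≡ 10 − 22 = -12 (mod 16).
    Reduce coefficients mod 16: 9·t ≡ 4 (mod 16).
    The inverse of 9 mod 16 is 9 (since 9·9 = 81 = 5·16 + 1), so t ≡ 9·4 = 36 ≡ 4 (mod 16).
    Then x = 22 + 105·4 = 442, valid modulo lcm(105, 16) = 1680: x ≡ 442 (mod 1680).
Verify against each original: 442 mod 7 = 1, 442 mod 3 = 1, 442 mod 5 = 2, 442 mod 16 = 10.

x ≡ 442 (mod 1680).
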